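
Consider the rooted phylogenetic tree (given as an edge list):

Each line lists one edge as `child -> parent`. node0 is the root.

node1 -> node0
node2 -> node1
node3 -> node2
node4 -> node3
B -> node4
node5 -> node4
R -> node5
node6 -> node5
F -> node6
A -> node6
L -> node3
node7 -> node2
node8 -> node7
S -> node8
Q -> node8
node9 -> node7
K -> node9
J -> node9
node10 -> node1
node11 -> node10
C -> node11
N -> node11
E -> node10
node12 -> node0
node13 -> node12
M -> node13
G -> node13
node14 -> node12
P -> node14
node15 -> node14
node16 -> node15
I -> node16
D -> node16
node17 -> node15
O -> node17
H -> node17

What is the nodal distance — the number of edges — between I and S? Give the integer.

10

The MRCA of I and S is the root of the tree.
From I up to that node: 5 branches. From S up to the same node: 5 branches. Total: 5 + 5 = 10.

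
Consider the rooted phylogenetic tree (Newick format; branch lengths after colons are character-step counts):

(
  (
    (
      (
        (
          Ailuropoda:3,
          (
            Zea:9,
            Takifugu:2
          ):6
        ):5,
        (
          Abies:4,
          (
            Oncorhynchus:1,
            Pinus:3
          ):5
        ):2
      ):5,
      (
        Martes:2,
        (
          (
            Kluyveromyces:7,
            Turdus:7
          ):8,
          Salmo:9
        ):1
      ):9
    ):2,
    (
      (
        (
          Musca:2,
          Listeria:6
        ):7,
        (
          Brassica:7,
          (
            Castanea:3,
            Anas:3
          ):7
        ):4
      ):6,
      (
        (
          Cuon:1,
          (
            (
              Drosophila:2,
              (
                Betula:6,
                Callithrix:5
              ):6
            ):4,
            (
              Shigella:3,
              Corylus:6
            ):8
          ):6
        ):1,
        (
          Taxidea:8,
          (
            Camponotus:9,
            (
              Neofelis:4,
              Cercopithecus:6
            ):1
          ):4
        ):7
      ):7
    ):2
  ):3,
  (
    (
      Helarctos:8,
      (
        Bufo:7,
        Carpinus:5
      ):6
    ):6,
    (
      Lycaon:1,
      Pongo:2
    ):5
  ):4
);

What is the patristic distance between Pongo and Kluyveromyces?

The path runs Pongo → … → MRCA → … → Kluyveromyces; the MRCA is the root of the tree.
Branch lengths along that path: 2 + 5 + 4 + 3 + 2 + 9 + 1 + 8 + 7 = 41.

41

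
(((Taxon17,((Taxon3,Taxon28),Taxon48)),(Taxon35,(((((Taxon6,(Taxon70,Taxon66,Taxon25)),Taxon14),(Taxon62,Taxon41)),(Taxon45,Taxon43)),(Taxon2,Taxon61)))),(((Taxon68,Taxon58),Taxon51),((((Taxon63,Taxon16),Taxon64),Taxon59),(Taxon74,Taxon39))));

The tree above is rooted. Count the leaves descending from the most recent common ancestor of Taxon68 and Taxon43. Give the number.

25

The MRCA of Taxon68 and Taxon43 is the root, so the clade is the entire tree.
That clade contains 25 terminal taxa: Taxon14, Taxon16, Taxon17, Taxon2, Taxon25, Taxon28, Taxon3, Taxon35, Taxon39, Taxon41, Taxon43, Taxon45, Taxon48, Taxon51, Taxon58, Taxon59, Taxon6, Taxon61, Taxon62, Taxon63, Taxon64, Taxon66, Taxon68, Taxon70, Taxon74.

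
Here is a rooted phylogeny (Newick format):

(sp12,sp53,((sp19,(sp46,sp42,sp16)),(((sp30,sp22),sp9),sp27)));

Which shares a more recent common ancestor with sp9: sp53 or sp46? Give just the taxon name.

sp46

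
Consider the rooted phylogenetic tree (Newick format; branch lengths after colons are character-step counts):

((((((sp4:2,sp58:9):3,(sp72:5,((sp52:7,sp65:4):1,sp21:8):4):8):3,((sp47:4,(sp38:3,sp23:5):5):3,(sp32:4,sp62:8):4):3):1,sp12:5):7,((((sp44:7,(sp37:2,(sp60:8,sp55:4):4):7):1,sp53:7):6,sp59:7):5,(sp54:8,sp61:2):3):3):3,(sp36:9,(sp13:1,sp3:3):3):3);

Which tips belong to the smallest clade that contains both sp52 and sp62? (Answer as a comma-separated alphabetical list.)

Tracing sp52: it sits inside (sp52,sp65).
Tracing sp62: it sits inside (sp32,sp62).
The smallest clade enclosing both is (((sp4,sp58),(sp72,((sp52,sp65),sp21))),((sp47,(sp38,sp23)),(sp32,sp62))); the answer is its 11 terminal taxa in alphabetical order.

sp21, sp23, sp32, sp38, sp4, sp47, sp52, sp58, sp62, sp65, sp72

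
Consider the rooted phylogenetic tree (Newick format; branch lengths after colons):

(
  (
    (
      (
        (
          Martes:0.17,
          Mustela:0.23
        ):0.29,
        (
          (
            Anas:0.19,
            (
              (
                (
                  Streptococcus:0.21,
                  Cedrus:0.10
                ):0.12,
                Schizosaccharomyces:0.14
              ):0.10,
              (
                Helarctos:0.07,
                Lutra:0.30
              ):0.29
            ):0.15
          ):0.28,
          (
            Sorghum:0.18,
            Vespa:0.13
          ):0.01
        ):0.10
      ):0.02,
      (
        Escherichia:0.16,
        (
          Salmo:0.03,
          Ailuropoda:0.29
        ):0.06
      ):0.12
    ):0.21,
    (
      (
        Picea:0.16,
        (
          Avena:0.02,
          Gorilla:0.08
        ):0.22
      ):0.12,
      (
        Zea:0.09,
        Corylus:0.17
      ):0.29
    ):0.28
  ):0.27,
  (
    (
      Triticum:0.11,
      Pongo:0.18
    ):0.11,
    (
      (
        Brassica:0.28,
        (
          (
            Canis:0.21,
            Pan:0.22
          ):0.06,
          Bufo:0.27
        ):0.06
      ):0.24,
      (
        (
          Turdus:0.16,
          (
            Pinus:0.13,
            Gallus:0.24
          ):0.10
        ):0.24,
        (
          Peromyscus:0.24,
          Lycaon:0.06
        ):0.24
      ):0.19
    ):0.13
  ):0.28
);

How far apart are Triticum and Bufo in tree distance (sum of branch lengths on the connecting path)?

0.92

The path runs Triticum → … → MRCA → … → Bufo; the MRCA is the node subtending ((Triticum,Pongo),((Brassica,((Canis,Pan),Bufo)),((Turdus,(Pinus,Gallus)),(Peromyscus,Lycaon)))).
Branch lengths along that path: 0.11 + 0.11 + 0.13 + 0.24 + 0.06 + 0.27 = 0.92.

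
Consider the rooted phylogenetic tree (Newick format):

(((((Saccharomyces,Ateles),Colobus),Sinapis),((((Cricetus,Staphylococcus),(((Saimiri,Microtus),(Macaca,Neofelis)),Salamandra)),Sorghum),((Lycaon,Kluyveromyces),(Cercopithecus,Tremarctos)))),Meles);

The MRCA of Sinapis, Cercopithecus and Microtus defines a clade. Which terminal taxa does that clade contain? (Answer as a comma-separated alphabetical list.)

Ateles, Cercopithecus, Colobus, Cricetus, Kluyveromyces, Lycaon, Macaca, Microtus, Neofelis, Saccharomyces, Saimiri, Salamandra, Sinapis, Sorghum, Staphylococcus, Tremarctos

Tracing Sinapis: it sits inside (((Saccharomyces,Ateles),Colobus),Sinapis).
Tracing Cercopithecus: it sits inside (Cercopithecus,Tremarctos).
Tracing Microtus: it sits inside (Saimiri,Microtus).
The smallest clade enclosing all 3 is ((((Saccharomyces,Ateles),Colobus),Sinapis),((((Cricetus,Staphylococcus),(((Saimiri,Microtus),(Macaca,Neofelis)),Salamandra)),Sorghum),((Lycaon,Kluyveromyces),(Cercopithecus,Tremarctos)))); the answer is its 16 terminal taxa in alphabetical order.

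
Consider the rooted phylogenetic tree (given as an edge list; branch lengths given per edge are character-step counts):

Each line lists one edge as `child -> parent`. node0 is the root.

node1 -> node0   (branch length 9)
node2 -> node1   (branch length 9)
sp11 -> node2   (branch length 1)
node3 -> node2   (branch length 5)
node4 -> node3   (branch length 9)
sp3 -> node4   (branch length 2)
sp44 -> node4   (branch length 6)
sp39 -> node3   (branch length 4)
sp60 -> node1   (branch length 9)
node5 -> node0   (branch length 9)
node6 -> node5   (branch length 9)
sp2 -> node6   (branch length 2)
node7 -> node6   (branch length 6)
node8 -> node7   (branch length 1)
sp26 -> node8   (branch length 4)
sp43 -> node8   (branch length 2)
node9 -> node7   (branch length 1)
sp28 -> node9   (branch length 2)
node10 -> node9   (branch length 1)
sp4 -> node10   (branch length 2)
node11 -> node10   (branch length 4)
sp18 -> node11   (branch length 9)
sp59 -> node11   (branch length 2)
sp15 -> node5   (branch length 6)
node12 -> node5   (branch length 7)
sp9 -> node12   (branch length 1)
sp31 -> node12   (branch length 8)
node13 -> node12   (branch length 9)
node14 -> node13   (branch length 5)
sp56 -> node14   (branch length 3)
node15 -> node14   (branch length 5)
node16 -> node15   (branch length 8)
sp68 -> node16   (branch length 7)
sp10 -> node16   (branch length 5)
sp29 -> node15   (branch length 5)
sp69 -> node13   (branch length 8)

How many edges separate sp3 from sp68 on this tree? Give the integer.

12

The MRCA of sp3 and sp68 is the root of the tree.
From sp3 up to that node: 5 branches. From sp68 up to the same node: 7 branches. Total: 5 + 7 = 12.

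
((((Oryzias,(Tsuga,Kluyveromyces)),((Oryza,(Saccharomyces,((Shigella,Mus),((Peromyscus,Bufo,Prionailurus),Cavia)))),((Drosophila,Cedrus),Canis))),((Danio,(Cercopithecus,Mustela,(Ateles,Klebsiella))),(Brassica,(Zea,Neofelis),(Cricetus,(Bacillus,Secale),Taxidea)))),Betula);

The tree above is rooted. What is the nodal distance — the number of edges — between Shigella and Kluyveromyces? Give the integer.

9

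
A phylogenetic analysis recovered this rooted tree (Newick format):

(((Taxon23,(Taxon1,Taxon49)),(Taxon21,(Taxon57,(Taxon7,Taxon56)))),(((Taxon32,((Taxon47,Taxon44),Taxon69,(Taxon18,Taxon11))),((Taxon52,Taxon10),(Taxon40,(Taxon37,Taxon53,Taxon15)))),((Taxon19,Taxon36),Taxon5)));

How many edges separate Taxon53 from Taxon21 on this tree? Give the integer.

9

The MRCA of Taxon53 and Taxon21 is the root of the tree.
From Taxon53 up to that node: 6 branches. From Taxon21 up to the same node: 3 branches. Total: 6 + 3 = 9.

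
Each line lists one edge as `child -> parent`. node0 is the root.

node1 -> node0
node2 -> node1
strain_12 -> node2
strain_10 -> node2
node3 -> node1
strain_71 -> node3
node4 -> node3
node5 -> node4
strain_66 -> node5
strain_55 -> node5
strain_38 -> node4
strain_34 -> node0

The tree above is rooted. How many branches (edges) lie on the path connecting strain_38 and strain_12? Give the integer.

5

The MRCA of strain_38 and strain_12 is the node subtending ((strain_12,strain_10),(strain_71,((strain_66,strain_55),strain_38))).
From strain_38 up to that node: 3 branches. From strain_12 up to the same node: 2 branches. Total: 3 + 2 = 5.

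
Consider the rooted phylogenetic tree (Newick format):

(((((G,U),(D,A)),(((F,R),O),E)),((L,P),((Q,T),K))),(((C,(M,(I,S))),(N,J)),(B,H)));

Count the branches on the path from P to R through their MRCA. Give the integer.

8

The MRCA of P and R is the node subtending ((((G,U),(D,A)),(((F,R),O),E)),((L,P),((Q,T),K))).
From P up to that node: 3 branches. From R up to the same node: 5 branches. Total: 3 + 5 = 8.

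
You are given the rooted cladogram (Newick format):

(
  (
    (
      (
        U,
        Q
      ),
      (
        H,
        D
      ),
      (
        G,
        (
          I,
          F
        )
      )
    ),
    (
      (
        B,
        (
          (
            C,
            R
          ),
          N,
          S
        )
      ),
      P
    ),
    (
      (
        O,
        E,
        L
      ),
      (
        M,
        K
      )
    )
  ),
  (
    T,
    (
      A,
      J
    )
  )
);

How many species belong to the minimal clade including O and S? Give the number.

18

The MRCA of O and S is the node subtending (((U,Q),(H,D),(G,(I,F))),((B,((C,R),N,S)),P),((O,E,L),(M,K))).
That clade contains 18 terminal taxa: B, C, D, E, F, G, H, I, K, L, M, N, O, P, Q, R, S, U.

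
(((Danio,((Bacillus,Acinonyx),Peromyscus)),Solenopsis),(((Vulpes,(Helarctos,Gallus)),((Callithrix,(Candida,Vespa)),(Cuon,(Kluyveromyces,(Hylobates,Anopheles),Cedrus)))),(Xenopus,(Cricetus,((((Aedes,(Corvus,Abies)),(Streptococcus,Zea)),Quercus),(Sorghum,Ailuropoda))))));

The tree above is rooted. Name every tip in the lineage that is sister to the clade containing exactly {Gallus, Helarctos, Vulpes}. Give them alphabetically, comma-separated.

Anopheles, Callithrix, Candida, Cedrus, Cuon, Hylobates, Kluyveromyces, Vespa

The clade containing exactly {Gallus, Helarctos, Vulpes} attaches to the tree at the node subtending ((Vulpes,(Helarctos,Gallus)),((Callithrix,(Candida,Vespa)),(Cuon,(Kluyveromyces,(Hylobates,Anopheles),Cedrus)))).
The other lineage descending from that same node — the sister group — is ((Callithrix,(Candida,Vespa)),(Cuon,(Kluyveromyces,(Hylobates,Anopheles),Cedrus))); its 8 tips in alphabetical order are the answer.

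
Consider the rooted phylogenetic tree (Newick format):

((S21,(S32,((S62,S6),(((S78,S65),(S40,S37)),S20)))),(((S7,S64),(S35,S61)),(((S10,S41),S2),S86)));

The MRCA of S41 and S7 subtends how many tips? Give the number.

8

The MRCA of S41 and S7 is the node subtending (((S7,S64),(S35,S61)),(((S10,S41),S2),S86)).
That clade contains 8 terminal taxa: S10, S2, S35, S41, S61, S64, S7, S86.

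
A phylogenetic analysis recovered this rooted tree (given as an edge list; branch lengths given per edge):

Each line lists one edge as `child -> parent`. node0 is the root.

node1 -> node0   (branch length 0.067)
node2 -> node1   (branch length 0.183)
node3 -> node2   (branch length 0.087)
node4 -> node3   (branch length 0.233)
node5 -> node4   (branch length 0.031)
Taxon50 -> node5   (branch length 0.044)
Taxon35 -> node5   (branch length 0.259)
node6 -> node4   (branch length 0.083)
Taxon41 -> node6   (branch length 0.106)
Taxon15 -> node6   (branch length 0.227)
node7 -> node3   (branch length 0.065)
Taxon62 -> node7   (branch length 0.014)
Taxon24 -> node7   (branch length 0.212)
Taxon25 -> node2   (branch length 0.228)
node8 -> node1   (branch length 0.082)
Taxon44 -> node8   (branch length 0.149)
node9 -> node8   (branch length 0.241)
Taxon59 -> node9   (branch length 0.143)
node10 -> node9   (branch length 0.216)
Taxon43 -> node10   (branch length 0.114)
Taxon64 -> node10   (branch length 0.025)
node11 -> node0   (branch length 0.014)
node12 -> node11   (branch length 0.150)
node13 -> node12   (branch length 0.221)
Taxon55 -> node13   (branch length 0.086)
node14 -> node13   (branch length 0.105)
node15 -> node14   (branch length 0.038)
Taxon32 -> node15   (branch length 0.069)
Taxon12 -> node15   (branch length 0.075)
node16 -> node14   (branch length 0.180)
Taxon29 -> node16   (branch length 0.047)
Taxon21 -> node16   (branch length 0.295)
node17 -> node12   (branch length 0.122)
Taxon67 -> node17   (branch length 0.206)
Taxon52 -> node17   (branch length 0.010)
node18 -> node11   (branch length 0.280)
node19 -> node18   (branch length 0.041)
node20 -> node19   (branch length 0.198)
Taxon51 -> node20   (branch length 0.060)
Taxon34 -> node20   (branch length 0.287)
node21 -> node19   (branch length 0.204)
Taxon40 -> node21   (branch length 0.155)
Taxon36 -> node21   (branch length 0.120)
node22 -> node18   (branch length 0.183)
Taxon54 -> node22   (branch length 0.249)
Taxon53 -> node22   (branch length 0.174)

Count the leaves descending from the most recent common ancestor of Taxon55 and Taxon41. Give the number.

24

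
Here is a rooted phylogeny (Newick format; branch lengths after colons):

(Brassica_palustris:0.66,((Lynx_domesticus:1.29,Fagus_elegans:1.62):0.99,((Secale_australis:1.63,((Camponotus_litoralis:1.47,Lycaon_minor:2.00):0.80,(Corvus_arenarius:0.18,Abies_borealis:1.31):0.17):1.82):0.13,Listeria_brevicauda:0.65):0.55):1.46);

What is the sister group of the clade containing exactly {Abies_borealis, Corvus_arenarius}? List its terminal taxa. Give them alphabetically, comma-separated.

Camponotus_litoralis, Lycaon_minor

The clade containing exactly {Abies_borealis, Corvus_arenarius} attaches to the tree at the node subtending ((Camponotus_litoralis,Lycaon_minor),(Corvus_arenarius,Abies_borealis)).
The other lineage descending from that same node — the sister group — is (Camponotus_litoralis,Lycaon_minor); its 2 tips in alphabetical order are the answer.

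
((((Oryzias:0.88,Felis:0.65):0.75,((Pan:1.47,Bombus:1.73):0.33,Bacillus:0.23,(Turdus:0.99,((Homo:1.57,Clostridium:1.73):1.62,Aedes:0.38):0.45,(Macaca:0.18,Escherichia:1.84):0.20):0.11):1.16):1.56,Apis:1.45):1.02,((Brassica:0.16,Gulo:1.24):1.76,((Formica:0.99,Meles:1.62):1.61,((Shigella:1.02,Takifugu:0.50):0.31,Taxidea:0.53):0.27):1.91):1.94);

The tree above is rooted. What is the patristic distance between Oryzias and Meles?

The path runs Oryzias → … → MRCA → … → Meles; the MRCA is the root of the tree.
Branch lengths along that path: 0.88 + 0.75 + 1.56 + 1.02 + 1.94 + 1.91 + 1.61 + 1.62 = 11.29.

11.29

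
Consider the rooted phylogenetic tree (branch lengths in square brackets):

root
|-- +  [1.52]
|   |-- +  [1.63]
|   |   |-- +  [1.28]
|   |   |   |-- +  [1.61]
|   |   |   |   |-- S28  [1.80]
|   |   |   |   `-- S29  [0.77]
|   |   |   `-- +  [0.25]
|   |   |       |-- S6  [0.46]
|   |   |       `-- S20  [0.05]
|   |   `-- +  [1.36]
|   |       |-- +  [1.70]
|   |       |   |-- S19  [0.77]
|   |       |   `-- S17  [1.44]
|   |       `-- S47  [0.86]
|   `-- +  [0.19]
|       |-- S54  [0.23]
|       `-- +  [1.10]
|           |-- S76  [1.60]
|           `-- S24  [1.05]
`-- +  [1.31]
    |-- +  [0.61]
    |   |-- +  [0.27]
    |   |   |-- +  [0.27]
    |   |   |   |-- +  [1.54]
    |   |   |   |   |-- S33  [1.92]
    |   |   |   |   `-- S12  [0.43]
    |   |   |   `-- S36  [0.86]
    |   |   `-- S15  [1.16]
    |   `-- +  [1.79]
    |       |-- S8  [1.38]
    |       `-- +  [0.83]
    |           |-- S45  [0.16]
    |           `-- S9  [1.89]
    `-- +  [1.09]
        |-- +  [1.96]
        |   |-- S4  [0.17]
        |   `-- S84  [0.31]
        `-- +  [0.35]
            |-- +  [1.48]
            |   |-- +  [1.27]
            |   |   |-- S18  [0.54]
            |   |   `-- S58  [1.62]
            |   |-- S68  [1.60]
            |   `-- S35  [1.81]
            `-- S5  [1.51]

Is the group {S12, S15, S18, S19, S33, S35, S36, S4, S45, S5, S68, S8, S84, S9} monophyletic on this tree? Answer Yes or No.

No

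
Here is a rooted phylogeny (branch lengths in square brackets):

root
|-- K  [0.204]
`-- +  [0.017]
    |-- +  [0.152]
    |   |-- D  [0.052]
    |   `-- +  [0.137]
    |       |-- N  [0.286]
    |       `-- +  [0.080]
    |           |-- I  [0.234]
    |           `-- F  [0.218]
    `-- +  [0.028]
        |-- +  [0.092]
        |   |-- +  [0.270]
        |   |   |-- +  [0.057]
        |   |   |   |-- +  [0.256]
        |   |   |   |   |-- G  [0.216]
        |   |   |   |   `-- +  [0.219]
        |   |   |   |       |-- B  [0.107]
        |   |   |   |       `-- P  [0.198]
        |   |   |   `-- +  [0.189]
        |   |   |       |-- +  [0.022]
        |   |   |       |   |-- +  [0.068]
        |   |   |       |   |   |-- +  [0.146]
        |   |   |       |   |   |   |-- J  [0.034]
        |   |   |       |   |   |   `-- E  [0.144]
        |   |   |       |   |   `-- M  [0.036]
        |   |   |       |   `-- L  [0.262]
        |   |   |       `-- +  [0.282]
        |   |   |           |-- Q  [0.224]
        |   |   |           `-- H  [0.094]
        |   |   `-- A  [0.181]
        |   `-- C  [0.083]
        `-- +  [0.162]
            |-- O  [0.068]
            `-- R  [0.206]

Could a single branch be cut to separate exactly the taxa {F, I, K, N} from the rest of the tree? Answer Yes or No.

The MRCA of the listed taxa is the root, so the smallest clade containing them is the whole tree.
That clade also contains A, B, C, D, E, G, H, J, L, M, O, P, Q, R, which are not in the proposed group, so the group is not monophyletic.

No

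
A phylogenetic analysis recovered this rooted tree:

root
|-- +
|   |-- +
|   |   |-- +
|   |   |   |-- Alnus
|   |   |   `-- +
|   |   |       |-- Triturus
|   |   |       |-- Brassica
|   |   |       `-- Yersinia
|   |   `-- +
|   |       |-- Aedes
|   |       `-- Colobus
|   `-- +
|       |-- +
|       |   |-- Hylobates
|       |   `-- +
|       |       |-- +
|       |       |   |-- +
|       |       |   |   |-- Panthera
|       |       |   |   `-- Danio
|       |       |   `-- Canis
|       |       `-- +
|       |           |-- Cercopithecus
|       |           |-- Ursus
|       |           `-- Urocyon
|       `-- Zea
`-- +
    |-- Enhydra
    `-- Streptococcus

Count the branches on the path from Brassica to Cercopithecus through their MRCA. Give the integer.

9

The MRCA of Brassica and Cercopithecus is the node subtending (((Alnus,(Triturus,Brassica,Yersinia)),(Aedes,Colobus)),((Hylobates,(((Panthera,Danio),Canis),(Cercopithecus,Ursus,Urocyon))),Zea)).
From Brassica up to that node: 4 branches. From Cercopithecus up to the same node: 5 branches. Total: 4 + 5 = 9.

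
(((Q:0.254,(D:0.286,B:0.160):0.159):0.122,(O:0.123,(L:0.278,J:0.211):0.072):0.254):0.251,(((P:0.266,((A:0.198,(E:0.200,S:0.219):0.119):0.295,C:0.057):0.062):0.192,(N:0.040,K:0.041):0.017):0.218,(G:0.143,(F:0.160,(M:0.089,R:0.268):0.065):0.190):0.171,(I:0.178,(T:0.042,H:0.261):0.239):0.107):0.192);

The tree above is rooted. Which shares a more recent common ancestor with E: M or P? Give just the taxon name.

P

The MRCA of E and P subtends (P,((A,(E,S)),C)) (5 taxa).
The MRCA of E and M subtends (((P,((A,(E,S)),C)),(N,K)),(G,(F,(M,R))),(I,(T,H))) (14 taxa).
The first is nested inside the second, so E shares a more recent common ancestor with P.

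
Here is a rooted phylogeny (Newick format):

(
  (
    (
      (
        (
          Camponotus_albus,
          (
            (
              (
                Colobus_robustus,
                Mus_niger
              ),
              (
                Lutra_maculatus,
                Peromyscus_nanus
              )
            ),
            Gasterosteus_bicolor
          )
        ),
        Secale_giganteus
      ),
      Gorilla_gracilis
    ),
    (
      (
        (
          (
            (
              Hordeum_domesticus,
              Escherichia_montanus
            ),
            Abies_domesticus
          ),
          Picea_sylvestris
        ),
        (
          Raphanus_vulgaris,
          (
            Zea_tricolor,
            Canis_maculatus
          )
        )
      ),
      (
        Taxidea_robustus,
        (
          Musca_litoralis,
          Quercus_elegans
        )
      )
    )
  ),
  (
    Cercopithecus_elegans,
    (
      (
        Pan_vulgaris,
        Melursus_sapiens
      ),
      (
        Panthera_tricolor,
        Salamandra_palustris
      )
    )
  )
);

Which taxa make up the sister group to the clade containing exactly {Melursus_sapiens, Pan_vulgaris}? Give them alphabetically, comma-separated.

The clade containing exactly {Melursus_sapiens, Pan_vulgaris} attaches to the tree at the node subtending ((Pan_vulgaris,Melursus_sapiens),(Panthera_tricolor,Salamandra_palustris)).
The other lineage descending from that same node — the sister group — is (Panthera_tricolor,Salamandra_palustris); its 2 tips in alphabetical order are the answer.

Panthera_tricolor, Salamandra_palustris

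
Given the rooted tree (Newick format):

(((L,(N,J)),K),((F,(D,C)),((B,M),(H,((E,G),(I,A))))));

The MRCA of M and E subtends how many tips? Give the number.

The MRCA of M and E is the node subtending ((B,M),(H,((E,G),(I,A)))).
That clade contains 7 terminal taxa: A, B, E, G, H, I, M.

7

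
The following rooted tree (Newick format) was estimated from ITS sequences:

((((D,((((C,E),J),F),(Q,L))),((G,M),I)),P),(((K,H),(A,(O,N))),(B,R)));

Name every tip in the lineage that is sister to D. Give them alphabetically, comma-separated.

D attaches to the tree at the node subtending (D,((((C,E),J),F),(Q,L))).
The other lineage descending from that same node — the sister group — is ((((C,E),J),F),(Q,L)); its 6 tips in alphabetical order are the answer.

C, E, F, J, L, Q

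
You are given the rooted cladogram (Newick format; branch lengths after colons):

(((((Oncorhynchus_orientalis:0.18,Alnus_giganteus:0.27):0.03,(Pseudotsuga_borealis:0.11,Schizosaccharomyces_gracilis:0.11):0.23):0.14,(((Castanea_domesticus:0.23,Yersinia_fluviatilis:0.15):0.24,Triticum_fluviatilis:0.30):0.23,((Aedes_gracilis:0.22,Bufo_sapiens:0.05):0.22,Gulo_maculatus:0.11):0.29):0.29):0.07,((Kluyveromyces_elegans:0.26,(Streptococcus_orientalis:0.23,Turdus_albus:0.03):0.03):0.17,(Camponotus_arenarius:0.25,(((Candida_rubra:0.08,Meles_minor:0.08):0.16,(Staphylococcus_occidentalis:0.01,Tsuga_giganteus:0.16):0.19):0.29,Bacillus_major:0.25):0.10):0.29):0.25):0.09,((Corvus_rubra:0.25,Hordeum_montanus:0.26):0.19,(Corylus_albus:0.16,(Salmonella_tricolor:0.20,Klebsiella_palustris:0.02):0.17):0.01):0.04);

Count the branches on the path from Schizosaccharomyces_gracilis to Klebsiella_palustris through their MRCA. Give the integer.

The MRCA of Schizosaccharomyces_gracilis and Klebsiella_palustris is the root of the tree.
From Schizosaccharomyces_gracilis up to that node: 5 branches. From Klebsiella_palustris up to the same node: 4 branches. Total: 5 + 4 = 9.

9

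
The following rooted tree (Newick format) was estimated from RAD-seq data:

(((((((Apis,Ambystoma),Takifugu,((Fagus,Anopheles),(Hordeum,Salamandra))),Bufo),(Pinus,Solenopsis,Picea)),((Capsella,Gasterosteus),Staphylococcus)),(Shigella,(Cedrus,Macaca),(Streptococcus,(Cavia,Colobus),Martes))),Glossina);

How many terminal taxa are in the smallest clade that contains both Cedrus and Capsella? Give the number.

The MRCA of Cedrus and Capsella is the node subtending ((((((Apis,Ambystoma),Takifugu,((Fagus,Anopheles),(Hordeum,Salamandra))),Bufo),(Pinus,Solenopsis,Picea)),((Capsella,Gasterosteus),Staphylococcus)),(Shigella,(Cedrus,Macaca),(Streptococcus,(Cavia,Colobus),Martes))).
That clade contains 21 terminal taxa: Ambystoma, Anopheles, Apis, Bufo, Capsella, Cavia, Cedrus, Colobus, Fagus, Gasterosteus, Hordeum, Macaca, Martes, Picea, Pinus, Salamandra, Shigella, Solenopsis, Staphylococcus, Streptococcus, Takifugu.

21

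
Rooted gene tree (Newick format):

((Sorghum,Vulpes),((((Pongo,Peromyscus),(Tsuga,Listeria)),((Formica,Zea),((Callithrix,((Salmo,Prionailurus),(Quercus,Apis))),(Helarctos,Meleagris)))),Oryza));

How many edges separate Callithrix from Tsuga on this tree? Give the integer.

The MRCA of Callithrix and Tsuga is the node subtending (((Pongo,Peromyscus),(Tsuga,Listeria)),((Formica,Zea),((Callithrix,((Salmo,Prionailurus),(Quercus,Apis))),(Helarctos,Meleagris)))).
From Callithrix up to that node: 4 branches. From Tsuga up to the same node: 3 branches. Total: 4 + 3 = 7.

7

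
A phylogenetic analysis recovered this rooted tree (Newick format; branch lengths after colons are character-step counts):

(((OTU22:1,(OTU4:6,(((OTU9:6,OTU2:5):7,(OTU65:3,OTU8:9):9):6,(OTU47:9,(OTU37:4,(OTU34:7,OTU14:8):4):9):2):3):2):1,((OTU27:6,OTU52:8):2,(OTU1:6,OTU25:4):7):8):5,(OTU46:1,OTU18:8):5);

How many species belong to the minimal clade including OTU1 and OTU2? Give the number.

The MRCA of OTU1 and OTU2 is the node subtending ((OTU22,(OTU4,(((OTU9,OTU2),(OTU65,OTU8)),(OTU47,(OTU37,(OTU34,OTU14)))))),((OTU27,OTU52),(OTU1,OTU25))).
That clade contains 14 terminal taxa: OTU1, OTU14, OTU2, OTU22, OTU25, OTU27, OTU34, OTU37, OTU4, OTU47, OTU52, OTU65, OTU8, OTU9.

14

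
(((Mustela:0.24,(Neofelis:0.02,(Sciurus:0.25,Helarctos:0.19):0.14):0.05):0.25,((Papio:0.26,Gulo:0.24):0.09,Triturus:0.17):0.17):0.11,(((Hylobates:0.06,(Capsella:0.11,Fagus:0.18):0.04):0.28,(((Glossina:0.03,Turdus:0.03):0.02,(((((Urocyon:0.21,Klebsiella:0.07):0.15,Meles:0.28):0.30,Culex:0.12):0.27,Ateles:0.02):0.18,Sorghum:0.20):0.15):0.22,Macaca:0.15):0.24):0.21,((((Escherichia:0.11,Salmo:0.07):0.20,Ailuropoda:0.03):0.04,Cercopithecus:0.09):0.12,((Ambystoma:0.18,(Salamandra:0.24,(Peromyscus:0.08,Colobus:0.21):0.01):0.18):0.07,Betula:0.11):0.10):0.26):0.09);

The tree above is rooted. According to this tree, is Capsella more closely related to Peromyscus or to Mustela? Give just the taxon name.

Peromyscus

The MRCA of Capsella and Peromyscus subtends (((Hylobates,(Capsella,Fagus)),(((Glossina,Turdus),(((((Urocyon,Klebsiella),Meles),Culex),Ateles),Sorghum)),Macaca)),((((Escherichia,Salmo),Ailuropoda),Cercopithecus),((Ambystoma,(Salamandra,(Peromyscus,Colobus))),Betula))) (21 taxa).
The MRCA of Capsella and Mustela is the root, subtending the entire tree (28 taxa).
The first is nested inside the second, so Capsella shares a more recent common ancestor with Peromyscus.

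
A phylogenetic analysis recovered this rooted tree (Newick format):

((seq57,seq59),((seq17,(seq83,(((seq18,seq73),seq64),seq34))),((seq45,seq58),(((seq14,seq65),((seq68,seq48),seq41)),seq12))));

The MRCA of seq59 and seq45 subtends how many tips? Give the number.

16

The MRCA of seq59 and seq45 is the root, so the clade is the entire tree.
That clade contains 16 terminal taxa: seq12, seq14, seq17, seq18, seq34, seq41, seq45, seq48, seq57, seq58, seq59, seq64, seq65, seq68, seq73, seq83.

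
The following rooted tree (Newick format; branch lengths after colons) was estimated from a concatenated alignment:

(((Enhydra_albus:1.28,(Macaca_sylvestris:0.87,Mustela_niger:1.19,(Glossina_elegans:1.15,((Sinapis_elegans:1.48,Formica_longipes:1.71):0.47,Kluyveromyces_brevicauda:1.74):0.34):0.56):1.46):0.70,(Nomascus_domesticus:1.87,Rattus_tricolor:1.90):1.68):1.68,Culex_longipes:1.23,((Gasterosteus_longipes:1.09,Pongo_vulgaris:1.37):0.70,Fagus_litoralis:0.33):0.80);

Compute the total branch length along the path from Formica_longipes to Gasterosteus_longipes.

The path runs Formica_longipes → … → MRCA → … → Gasterosteus_longipes; the MRCA is the root of the tree.
Branch lengths along that path: 1.71 + 0.47 + 0.34 + 0.56 + 1.46 + 0.70 + 1.68 + 0.80 + 0.70 + 1.09 = 9.51.

9.51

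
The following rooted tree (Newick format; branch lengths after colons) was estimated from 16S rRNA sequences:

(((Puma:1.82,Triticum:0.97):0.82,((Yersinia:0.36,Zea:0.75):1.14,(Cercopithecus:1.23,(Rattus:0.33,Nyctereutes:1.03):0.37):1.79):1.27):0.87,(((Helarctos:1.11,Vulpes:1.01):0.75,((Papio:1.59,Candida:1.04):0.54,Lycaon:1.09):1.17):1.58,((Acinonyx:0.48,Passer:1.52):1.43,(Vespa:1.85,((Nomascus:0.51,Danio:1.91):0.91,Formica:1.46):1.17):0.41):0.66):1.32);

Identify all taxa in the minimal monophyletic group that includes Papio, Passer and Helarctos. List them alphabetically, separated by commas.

Tracing Papio: it sits inside (Papio,Candida).
Tracing Passer: it sits inside (Acinonyx,Passer).
Tracing Helarctos: it sits inside (Helarctos,Vulpes).
The smallest clade enclosing all 3 is (((Helarctos,Vulpes),((Papio,Candida),Lycaon)),((Acinonyx,Passer),(Vespa,((Nomascus,Danio),Formica)))); the answer is its 11 terminal taxa in alphabetical order.

Acinonyx, Candida, Danio, Formica, Helarctos, Lycaon, Nomascus, Papio, Passer, Vespa, Vulpes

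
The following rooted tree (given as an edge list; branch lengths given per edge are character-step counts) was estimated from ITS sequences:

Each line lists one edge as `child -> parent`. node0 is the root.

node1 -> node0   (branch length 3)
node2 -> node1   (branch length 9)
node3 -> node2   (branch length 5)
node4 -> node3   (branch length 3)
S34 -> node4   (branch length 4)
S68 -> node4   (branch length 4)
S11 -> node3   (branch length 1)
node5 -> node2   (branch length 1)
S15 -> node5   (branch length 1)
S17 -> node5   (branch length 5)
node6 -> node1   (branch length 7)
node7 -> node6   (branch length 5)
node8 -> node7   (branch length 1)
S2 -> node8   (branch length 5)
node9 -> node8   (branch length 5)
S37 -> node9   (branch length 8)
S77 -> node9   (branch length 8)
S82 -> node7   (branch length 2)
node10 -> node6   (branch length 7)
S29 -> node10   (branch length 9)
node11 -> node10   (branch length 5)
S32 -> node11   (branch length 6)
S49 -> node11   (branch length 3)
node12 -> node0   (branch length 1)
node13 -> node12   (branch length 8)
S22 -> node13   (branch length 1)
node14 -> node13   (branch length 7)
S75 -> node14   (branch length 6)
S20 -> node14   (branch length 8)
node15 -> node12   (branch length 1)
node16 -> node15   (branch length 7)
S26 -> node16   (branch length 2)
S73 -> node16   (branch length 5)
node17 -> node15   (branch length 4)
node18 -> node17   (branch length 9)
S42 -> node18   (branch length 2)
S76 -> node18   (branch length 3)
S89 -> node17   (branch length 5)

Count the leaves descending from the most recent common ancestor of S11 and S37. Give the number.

12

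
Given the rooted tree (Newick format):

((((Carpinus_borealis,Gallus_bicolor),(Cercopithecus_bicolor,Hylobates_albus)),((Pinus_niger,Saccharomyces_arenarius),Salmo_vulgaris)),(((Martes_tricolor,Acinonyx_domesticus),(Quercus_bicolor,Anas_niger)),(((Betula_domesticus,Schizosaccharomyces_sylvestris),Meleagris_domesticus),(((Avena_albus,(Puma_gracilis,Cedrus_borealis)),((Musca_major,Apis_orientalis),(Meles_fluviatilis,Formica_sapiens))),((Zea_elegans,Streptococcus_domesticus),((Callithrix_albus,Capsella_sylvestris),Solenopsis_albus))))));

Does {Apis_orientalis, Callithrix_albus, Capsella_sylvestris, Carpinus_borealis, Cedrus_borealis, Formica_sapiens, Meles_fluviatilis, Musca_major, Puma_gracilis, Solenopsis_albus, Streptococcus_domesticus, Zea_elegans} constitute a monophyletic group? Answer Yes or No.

The MRCA of the listed taxa is the root, so the smallest clade containing them is the whole tree.
That clade also contains Acinonyx_domesticus, Anas_niger, Avena_albus, Betula_domesticus, Cercopithecus_bicolor, Gallus_bicolor, Hylobates_albus, Martes_tricolor, Meleagris_domesticus, Pinus_niger, Quercus_bicolor, Saccharomyces_arenarius, Salmo_vulgaris, Schizosaccharomyces_sylvestris, which are not in the proposed group, so the group is not monophyletic.

No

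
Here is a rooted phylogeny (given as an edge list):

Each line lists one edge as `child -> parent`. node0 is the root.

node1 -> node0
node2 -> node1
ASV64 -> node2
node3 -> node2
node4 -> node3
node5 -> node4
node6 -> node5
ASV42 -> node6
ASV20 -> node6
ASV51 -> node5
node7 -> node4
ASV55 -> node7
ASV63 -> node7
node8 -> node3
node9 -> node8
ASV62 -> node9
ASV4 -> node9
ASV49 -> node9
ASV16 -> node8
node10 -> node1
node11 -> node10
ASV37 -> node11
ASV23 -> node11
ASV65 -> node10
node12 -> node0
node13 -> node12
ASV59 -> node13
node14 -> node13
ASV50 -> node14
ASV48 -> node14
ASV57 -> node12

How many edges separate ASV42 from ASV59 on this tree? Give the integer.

10

The MRCA of ASV42 and ASV59 is the root of the tree.
From ASV42 up to that node: 7 branches. From ASV59 up to the same node: 3 branches. Total: 7 + 3 = 10.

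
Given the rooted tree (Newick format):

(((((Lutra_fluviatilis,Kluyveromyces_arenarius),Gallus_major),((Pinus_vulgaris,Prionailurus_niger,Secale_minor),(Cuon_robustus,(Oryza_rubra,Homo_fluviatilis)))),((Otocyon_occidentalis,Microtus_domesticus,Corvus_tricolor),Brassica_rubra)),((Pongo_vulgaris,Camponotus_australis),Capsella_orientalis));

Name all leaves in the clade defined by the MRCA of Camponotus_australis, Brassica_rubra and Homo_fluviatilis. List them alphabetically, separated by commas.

Tracing Camponotus_australis: it sits inside (Pongo_vulgaris,Camponotus_australis).
Tracing Brassica_rubra: it sits inside ((Otocyon_occidentalis,Microtus_domesticus,Corvus_tricolor),Brassica_rubra).
Tracing Homo_fluviatilis: it sits inside (Oryza_rubra,Homo_fluviatilis).
The smallest clade enclosing all 3 is the whole tree (their MRCA is the root), so the answer is all 16 tips in alphabetical order.

Brassica_rubra, Camponotus_australis, Capsella_orientalis, Corvus_tricolor, Cuon_robustus, Gallus_major, Homo_fluviatilis, Kluyveromyces_arenarius, Lutra_fluviatilis, Microtus_domesticus, Oryza_rubra, Otocyon_occidentalis, Pinus_vulgaris, Pongo_vulgaris, Prionailurus_niger, Secale_minor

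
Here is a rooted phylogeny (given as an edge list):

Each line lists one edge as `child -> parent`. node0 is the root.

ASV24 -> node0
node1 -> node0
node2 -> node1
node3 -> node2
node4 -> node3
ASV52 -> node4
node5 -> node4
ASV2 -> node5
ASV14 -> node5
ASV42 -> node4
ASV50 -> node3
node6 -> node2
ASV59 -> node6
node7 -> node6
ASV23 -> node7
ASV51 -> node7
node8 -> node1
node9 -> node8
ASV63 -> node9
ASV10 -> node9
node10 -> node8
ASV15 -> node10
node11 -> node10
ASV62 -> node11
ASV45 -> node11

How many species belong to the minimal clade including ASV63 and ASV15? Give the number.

The MRCA of ASV63 and ASV15 is the node subtending ((ASV63,ASV10),(ASV15,(ASV62,ASV45))).
That clade contains 5 terminal taxa: ASV10, ASV15, ASV45, ASV62, ASV63.

5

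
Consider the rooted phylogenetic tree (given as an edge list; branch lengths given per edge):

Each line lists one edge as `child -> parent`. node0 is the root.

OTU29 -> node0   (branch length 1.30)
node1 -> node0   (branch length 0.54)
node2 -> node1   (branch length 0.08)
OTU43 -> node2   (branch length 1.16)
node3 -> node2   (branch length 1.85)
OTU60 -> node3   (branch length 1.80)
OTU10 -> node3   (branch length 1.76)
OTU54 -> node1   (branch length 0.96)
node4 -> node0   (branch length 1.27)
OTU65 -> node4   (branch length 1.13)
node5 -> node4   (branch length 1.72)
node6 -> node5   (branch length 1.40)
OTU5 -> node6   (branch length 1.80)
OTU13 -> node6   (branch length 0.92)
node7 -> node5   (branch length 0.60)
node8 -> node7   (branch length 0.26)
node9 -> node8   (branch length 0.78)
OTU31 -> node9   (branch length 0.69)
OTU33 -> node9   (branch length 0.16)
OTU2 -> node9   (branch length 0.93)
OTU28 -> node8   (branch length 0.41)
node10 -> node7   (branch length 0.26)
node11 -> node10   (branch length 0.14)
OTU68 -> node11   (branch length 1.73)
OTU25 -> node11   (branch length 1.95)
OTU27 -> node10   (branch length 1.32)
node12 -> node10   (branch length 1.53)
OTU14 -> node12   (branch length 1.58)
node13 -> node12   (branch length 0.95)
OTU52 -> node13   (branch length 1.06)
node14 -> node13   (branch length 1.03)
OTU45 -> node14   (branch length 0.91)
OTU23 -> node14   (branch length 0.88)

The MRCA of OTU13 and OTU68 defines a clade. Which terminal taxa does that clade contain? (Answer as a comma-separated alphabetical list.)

Tracing OTU13: it sits inside (OTU5,OTU13).
Tracing OTU68: it sits inside (OTU68,OTU25).
The smallest clade enclosing both is ((OTU5,OTU13),(((OTU31,OTU33,OTU2),OTU28),((OTU68,OTU25),OTU27,(OTU14,(OTU52,(OTU45,OTU23)))))); the answer is its 13 terminal taxa in alphabetical order.

OTU13, OTU14, OTU2, OTU23, OTU25, OTU27, OTU28, OTU31, OTU33, OTU45, OTU5, OTU52, OTU68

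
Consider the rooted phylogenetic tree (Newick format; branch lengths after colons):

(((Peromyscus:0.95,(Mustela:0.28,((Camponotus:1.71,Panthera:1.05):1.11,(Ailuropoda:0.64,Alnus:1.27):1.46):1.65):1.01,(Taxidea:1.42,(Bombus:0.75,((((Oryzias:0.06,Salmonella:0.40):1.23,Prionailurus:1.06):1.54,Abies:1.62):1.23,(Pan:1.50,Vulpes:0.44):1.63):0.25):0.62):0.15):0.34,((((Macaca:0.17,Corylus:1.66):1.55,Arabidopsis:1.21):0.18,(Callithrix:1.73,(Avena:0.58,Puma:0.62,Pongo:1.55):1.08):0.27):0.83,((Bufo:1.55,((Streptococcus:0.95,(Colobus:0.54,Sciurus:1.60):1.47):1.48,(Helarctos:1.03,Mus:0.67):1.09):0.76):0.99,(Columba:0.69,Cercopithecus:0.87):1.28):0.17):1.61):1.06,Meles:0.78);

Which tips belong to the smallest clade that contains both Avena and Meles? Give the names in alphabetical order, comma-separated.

Abies, Ailuropoda, Alnus, Arabidopsis, Avena, Bombus, Bufo, Callithrix, Camponotus, Cercopithecus, Colobus, Columba, Corylus, Helarctos, Macaca, Meles, Mus, Mustela, Oryzias, Pan, Panthera, Peromyscus, Pongo, Prionailurus, Puma, Salmonella, Sciurus, Streptococcus, Taxidea, Vulpes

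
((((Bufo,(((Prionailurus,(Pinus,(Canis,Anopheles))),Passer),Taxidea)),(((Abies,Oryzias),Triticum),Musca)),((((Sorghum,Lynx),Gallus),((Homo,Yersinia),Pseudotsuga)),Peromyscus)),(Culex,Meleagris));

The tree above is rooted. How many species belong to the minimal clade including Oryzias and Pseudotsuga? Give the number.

18

The MRCA of Oryzias and Pseudotsuga is the node subtending (((Bufo,(((Prionailurus,(Pinus,(Canis,Anopheles))),Passer),Taxidea)),(((Abies,Oryzias),Triticum),Musca)),((((Sorghum,Lynx),Gallus),((Homo,Yersinia),Pseudotsuga)),Peromyscus)).
That clade contains 18 terminal taxa: Abies, Anopheles, Bufo, Canis, Gallus, Homo, Lynx, Musca, Oryzias, Passer, Peromyscus, Pinus, Prionailurus, Pseudotsuga, Sorghum, Taxidea, Triticum, Yersinia.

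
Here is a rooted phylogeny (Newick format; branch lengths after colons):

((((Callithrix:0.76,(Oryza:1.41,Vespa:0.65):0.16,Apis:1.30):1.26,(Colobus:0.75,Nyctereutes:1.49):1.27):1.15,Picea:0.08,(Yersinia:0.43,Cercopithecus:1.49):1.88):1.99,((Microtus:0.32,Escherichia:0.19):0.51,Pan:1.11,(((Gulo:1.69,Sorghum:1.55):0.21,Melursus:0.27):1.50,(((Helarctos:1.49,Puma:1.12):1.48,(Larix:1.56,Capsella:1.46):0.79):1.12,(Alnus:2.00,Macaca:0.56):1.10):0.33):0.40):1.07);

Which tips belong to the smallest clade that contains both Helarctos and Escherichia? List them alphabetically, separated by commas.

Alnus, Capsella, Escherichia, Gulo, Helarctos, Larix, Macaca, Melursus, Microtus, Pan, Puma, Sorghum

Tracing Helarctos: it sits inside (Helarctos,Puma).
Tracing Escherichia: it sits inside (Microtus,Escherichia).
The smallest clade enclosing both is ((Microtus,Escherichia),Pan,(((Gulo,Sorghum),Melursus),(((Helarctos,Puma),(Larix,Capsella)),(Alnus,Macaca)))); the answer is its 12 terminal taxa in alphabetical order.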